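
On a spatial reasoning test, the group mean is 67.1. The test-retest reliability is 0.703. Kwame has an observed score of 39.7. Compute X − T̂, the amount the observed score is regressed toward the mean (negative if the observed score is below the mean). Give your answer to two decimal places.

-8.14

T̂ = ρX + (1 − ρ)μ
  = 0.703 × 39.7 + 0.297 × 67.1
  = 27.9091 + 19.9287
  = 47.8378
  ≈ 47.838
X − T̂ = 39.7 − 47.838 = -8.138 → -8.14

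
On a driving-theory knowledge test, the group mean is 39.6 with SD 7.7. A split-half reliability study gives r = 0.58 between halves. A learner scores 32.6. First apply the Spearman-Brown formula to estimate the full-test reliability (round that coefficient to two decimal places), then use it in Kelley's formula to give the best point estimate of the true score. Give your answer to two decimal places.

Spearman-Brown: ρ = 2r/(1 + r) = 2(0.58)/(1 + 0.58) = 1.160/1.58 = 0.7342 → 0.73
Regress the observed score toward the mean by the unreliability: T̂ = 0.73·32.6 + 0.27·39.6 = 23.798 + 10.692 = 34.490.

34.49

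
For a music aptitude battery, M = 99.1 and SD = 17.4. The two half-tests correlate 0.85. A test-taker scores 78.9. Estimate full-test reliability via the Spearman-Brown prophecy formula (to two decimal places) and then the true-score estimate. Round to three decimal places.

80.516

Spearman-Brown: ρ = 2r/(1 + r) = 2(0.85)/(1 + 0.85) = 1.700/1.85 = 0.9189 → 0.92
T̂ = 0.92(78.9) + 0.08(99.1) = 72.588 + 7.928 = 80.5160 → 80.516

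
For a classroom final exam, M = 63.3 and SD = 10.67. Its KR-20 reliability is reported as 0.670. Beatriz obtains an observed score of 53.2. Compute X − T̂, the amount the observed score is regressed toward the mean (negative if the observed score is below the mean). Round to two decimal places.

T̂ = ρX + (1 − ρ)μ
  = 0.670 × 53.2 + 0.330 × 63.3
  = 35.6440 + 20.8890
  = 56.5330
  ≈ 56.533
X − T̂ = 53.2 − 56.533 = -3.333 → -3.33

-3.33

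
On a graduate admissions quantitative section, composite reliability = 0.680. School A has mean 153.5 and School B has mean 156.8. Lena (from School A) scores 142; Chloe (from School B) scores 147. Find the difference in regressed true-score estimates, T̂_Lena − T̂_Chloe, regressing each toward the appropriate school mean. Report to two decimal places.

-4.46

T̂_Lena = 0.680(142) + 0.320(153.5) = 145.6800
T̂_Chloe = 0.680(147) + 0.320(156.8) = 150.1360
Difference = 145.6800 − 150.1360 = -4.4560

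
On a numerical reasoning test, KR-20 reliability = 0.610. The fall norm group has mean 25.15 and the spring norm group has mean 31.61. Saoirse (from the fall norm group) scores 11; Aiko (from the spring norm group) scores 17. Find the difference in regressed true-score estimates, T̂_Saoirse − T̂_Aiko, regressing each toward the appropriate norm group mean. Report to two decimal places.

-6.18

T̂_Saoirse = 0.610(11) + 0.390(25.15) = 16.5185
T̂_Aiko = 0.610(17) + 0.390(31.61) = 22.6979
Difference = 16.5185 − 22.6979 = -6.1794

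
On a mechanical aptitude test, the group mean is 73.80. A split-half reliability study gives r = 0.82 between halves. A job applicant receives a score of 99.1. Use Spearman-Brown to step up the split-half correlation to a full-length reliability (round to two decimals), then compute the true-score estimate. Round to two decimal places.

96.57

Spearman-Brown: ρ = 2r/(1 + r) = 2(0.82)/(1 + 0.82) = 1.640/1.82 = 0.9011 → 0.90
T̂ = 0.90(99.1) + 0.10(73.80) = 89.190 + 7.3800 = 96.570 → 96.57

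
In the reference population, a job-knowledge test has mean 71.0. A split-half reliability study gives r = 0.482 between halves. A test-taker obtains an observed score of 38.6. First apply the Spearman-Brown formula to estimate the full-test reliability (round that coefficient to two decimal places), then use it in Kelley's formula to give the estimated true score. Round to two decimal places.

Spearman-Brown: ρ = 2r/(1 + r) = 2(0.482)/(1 + 0.482) = 0.9640/1.482 = 0.6505 → 0.65
T̂ = 0.65(38.6) + 0.35(71.0) = 25.090 + 24.850 = 49.940 → 49.94

49.94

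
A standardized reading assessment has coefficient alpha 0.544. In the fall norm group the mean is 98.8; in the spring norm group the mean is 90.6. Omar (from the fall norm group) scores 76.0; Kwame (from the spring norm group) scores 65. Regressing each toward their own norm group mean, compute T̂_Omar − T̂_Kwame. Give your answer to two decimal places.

T̂_Omar = 0.544(76.0) + 0.456(98.8) = 86.3968
T̂_Kwame = 0.544(65) + 0.456(90.6) = 76.6736
Difference = 86.3968 − 76.6736 = 9.7232

9.72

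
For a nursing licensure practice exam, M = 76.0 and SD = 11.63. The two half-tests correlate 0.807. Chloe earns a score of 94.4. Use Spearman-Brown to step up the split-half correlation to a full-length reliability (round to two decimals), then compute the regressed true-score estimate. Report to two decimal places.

92.38

Spearman-Brown: ρ = 2r/(1 + r) = 2(0.807)/(1 + 0.807) = 1.6140/1.807 = 0.8932 → 0.89
T̂ = ρX + (1 − ρ)μ
  = 0.89 × 94.4 + 0.11 × 76.0
  = 84.016 + 8.360
  = 92.376
  ≈ 92.38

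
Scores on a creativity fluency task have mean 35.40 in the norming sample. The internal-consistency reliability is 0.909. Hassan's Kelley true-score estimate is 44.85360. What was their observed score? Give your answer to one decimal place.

45.8

T̂ = ρX + (1 − ρ)μ  ⇒  X = (T̂ − (1 − ρ)μ) / ρ
X = (44.85360 − 0.091 × 35.40) / 0.909 = (44.85360 − 3.22140) / 0.909 = 41.63220 / 0.909 = 45.800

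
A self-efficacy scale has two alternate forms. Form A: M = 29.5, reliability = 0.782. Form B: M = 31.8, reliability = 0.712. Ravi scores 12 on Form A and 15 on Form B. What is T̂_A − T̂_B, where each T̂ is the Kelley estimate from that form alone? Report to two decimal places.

T̂_A = 0.782(12) + 0.218(29.5) = 15.8150
T̂_B = 0.712(15) + 0.288(31.8) = 19.8384
T̂_A − T̂_B = -4.0234

-4.02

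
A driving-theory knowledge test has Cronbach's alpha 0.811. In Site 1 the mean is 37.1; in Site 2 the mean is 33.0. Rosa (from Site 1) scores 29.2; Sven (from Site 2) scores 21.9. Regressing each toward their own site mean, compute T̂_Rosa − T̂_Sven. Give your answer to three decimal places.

T̂_Rosa = 0.811(29.2) + 0.189(37.1) = 30.69310
T̂_Sven = 0.811(21.9) + 0.189(33.0) = 23.99790
Difference = 30.69310 − 23.99790 = 6.69520

6.695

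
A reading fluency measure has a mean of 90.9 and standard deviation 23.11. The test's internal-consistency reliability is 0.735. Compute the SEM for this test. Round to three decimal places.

11.897

SEM = SD · √(1 − ρ) = 23.11 × √0.265 = 23.11 × 0.5148 = 11.8966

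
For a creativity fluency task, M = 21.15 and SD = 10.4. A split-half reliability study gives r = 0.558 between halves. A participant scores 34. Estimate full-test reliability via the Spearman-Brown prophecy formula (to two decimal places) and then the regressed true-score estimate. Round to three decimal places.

30.402

Spearman-Brown: ρ = 2r/(1 + r) = 2(0.558)/(1 + 0.558) = 1.1160/1.558 = 0.7163 → 0.72
T̂ = ρX + (1 − ρ)μ
  = 0.72 × 34 + 0.28 × 21.15
  = 24.48 + 5.9220
  = 30.4020
  ≈ 30.402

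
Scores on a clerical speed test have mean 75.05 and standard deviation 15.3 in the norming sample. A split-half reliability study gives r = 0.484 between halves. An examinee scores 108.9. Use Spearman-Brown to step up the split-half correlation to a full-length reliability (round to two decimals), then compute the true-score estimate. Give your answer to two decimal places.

97.05

Spearman-Brown: ρ = 2r/(1 + r) = 2(0.484)/(1 + 0.484) = 0.9680/1.484 = 0.6523 → 0.65
Kelley's formula gives T̂ = 0.65·108.9 + 0.35·75.05 = 70.785 + 26.2675 = 97.053.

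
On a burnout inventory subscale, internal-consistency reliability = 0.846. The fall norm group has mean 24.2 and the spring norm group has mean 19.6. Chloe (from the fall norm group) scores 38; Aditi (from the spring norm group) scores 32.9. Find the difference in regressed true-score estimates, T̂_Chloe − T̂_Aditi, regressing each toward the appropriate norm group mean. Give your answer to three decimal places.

5.023

T̂_Chloe = 0.846(38) + 0.154(24.2) = 35.87480
T̂_Aditi = 0.846(32.9) + 0.154(19.6) = 30.85180
Difference = 35.87480 − 30.85180 = 5.02300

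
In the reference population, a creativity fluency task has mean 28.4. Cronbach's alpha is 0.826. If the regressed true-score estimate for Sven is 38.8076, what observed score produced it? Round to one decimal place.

41.0

T̂ = ρX + (1 − ρ)μ  ⇒  X = (T̂ − (1 − ρ)μ) / ρ
X = (38.8076 − 0.174 × 28.4) / 0.826 = (38.8076 − 4.9416) / 0.826 = 33.8660 / 0.826 = 41.000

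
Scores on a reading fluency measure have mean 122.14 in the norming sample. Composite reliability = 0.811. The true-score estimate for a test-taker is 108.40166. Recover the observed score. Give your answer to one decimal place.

105.2

T̂ = ρX + (1 − ρ)μ  ⇒  X = (T̂ − (1 − ρ)μ) / ρ
X = (108.40166 − 0.189 × 122.14) / 0.811 = (108.40166 − 23.08446) / 0.811 = 85.31720 / 0.811 = 105.200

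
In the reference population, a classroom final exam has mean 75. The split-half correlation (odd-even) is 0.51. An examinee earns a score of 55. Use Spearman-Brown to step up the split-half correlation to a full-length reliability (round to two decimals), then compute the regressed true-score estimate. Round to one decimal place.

61.4

Spearman-Brown: ρ = 2r/(1 + r) = 2(0.51)/(1 + 0.51) = 1.020/1.51 = 0.6755 → 0.68
T̂ = ρX + (1 − ρ)μ
  = 0.68 × 55 + 0.32 × 75
  = 37.40 + 24.00
  = 61.40
  ≈ 61.4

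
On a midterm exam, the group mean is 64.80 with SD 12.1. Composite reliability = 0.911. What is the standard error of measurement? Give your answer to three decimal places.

3.610

SEM = SD · √(1 − ρ) = 12.1 × √0.089 = 12.1 × 0.2983 = 3.6098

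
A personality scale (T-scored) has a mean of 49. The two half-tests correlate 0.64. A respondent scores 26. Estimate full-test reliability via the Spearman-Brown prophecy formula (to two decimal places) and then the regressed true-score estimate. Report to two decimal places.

31.06

Spearman-Brown: ρ = 2r/(1 + r) = 2(0.64)/(1 + 0.64) = 1.280/1.64 = 0.7805 → 0.78
T̂ = 0.78(26) + 0.22(49) = 20.28 + 10.78 = 31.060 → 31.06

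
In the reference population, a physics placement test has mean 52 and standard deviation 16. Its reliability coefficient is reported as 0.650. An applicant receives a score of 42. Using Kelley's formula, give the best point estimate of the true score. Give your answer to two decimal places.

45.50

Regress the observed score toward the mean by the unreliability: T̂ = 0.650·42 + 0.350·52 = 27.300 + 18.200 = 45.500.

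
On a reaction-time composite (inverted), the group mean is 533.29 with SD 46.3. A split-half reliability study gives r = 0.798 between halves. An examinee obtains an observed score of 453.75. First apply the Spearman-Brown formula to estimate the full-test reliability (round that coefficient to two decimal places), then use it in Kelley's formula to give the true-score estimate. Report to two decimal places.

Spearman-Brown: ρ = 2r/(1 + r) = 2(0.798)/(1 + 0.798) = 1.5960/1.798 = 0.8877 → 0.89
T̂ = 0.89(453.75) + 0.11(533.29) = 403.8375 + 58.6619 = 462.499 → 462.50

462.50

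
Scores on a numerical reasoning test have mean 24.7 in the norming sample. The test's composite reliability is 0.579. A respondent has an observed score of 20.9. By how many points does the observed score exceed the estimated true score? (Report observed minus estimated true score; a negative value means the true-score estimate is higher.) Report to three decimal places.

Kelley's formula gives T̂ = 0.579·20.9 + 0.421·24.7 = 12.1011 + 10.3987 = 22.49980.
X − T̂ = 20.9 − 22.4998 = -1.5998 → -1.600

-1.600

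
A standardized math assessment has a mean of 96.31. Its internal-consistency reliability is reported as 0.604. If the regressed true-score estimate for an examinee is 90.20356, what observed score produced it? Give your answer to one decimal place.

86.2

T̂ = ρX + (1 − ρ)μ  ⇒  X = (T̂ − (1 − ρ)μ) / ρ
X = (90.20356 − 0.396 × 96.31) / 0.604 = (90.20356 − 38.13876) / 0.604 = 52.06480 / 0.604 = 86.200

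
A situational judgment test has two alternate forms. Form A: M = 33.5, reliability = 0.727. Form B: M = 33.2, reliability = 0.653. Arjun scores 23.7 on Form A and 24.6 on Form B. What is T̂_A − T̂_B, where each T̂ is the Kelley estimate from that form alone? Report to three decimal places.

-1.209

T̂_A = 0.727(23.7) + 0.273(33.5) = 26.37540
T̂_B = 0.653(24.6) + 0.347(33.2) = 27.58420
T̂_A − T̂_B = -1.20880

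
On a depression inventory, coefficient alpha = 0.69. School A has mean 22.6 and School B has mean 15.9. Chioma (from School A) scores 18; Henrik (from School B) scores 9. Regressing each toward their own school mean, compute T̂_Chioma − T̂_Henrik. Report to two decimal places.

8.29

T̂_Chioma = 0.69(18) + 0.31(22.6) = 19.4260
T̂_Henrik = 0.69(9) + 0.31(15.9) = 11.1390
Difference = 19.4260 − 11.1390 = 8.2870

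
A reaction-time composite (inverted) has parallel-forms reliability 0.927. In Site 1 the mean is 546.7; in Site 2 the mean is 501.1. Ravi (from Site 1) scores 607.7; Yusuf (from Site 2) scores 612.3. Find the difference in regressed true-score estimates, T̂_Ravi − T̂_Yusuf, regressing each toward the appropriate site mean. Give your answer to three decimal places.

-0.935

T̂_Ravi = 0.927(607.7) + 0.073(546.7) = 603.24700
T̂_Yusuf = 0.927(612.3) + 0.073(501.1) = 604.18240
Difference = 603.24700 − 604.18240 = -0.93540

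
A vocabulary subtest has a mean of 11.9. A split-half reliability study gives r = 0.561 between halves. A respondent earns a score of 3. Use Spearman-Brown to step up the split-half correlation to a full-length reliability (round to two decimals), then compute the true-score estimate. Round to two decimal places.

5.49

Spearman-Brown: ρ = 2r/(1 + r) = 2(0.561)/(1 + 0.561) = 1.1220/1.561 = 0.7188 → 0.72
T̂ = 0.72(3) + 0.28(11.9) = 2.16 + 3.332 = 5.492 → 5.49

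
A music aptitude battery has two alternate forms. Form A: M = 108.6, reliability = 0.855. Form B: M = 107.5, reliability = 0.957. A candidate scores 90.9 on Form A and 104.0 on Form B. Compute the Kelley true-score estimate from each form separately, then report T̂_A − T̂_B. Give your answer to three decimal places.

-10.684

T̂_A = 0.855(90.9) + 0.145(108.6) = 93.46650
T̂_B = 0.957(104.0) + 0.043(107.5) = 104.15050
T̂_A − T̂_B = -10.68400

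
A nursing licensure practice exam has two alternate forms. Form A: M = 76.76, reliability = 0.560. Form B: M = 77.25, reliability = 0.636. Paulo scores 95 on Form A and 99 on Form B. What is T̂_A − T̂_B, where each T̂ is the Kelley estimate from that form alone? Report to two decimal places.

T̂_A = 0.560(95) + 0.440(76.76) = 86.9744
T̂_B = 0.636(99) + 0.364(77.25) = 91.0830
T̂_A − T̂_B = -4.1086

-4.11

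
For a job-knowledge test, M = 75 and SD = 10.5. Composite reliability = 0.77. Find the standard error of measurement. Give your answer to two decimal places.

5.04

SEM = SD · √(1 − ρ) = 10.5 × √0.23 = 10.5 × 0.4796 = 5.036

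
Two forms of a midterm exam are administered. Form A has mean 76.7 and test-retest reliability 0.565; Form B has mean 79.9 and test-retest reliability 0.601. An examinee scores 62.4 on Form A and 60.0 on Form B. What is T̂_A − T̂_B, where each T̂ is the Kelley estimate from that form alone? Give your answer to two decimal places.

T̂_A = 0.565(62.4) + 0.435(76.7) = 68.6205
T̂_B = 0.601(60.0) + 0.399(79.9) = 67.9401
T̂_A − T̂_B = 0.6804

0.68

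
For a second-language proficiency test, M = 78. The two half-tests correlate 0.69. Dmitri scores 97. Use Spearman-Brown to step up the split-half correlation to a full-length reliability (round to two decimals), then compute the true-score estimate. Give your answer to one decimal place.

93.6

Spearman-Brown: ρ = 2r/(1 + r) = 2(0.69)/(1 + 0.69) = 1.380/1.69 = 0.8166 → 0.82
T̂ = 0.82(97) + 0.18(78) = 79.54 + 14.04 = 93.58 → 93.6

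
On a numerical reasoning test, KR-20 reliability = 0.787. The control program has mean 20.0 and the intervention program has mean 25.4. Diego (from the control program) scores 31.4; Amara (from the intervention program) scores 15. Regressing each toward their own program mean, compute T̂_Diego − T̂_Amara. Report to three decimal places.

T̂_Diego = 0.787(31.4) + 0.213(20.0) = 28.97180
T̂_Amara = 0.787(15) + 0.213(25.4) = 17.21520
Difference = 28.97180 − 17.21520 = 11.75660

11.757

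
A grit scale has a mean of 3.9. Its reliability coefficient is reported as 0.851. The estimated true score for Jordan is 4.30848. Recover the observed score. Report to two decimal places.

4.38

T̂ = ρX + (1 − ρ)μ  ⇒  X = (T̂ − (1 − ρ)μ) / ρ
X = (4.30848 − 0.149 × 3.9) / 0.851 = (4.30848 − 0.5811) / 0.851 = 3.72738 / 0.851 = 4.3800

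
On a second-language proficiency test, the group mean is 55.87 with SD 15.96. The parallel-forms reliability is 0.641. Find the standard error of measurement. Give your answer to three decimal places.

9.563

SEM = SD · √(1 − ρ) = 15.96 × √0.359 = 15.96 × 0.5992 = 9.5627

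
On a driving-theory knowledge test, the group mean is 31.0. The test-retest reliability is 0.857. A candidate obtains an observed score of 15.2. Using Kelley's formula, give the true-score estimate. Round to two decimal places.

17.46

T̂ = 0.857(15.2) + 0.143(31.0) = 13.0264 + 4.4330 = 17.459 → 17.46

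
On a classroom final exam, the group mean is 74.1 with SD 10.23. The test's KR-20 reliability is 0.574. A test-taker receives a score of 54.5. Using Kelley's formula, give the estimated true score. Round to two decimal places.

Kelley's formula gives T̂ = 0.574·54.5 + 0.426·74.1 = 31.2830 + 31.5666 = 62.850.

62.85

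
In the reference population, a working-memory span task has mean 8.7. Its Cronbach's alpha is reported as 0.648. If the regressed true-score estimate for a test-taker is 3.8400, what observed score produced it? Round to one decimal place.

T̂ = ρX + (1 − ρ)μ  ⇒  X = (T̂ − (1 − ρ)μ) / ρ
X = (3.8400 − 0.352 × 8.7) / 0.648 = (3.8400 − 3.0624) / 0.648 = 0.7776 / 0.648 = 1.200

1.2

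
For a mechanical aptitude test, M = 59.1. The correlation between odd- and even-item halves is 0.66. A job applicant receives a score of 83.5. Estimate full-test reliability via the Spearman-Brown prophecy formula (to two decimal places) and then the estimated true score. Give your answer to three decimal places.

78.620

Spearman-Brown: ρ = 2r/(1 + r) = 2(0.66)/(1 + 0.66) = 1.320/1.66 = 0.7952 → 0.80
Regress the observed score toward the mean by the unreliability: T̂ = 0.80·83.5 + 0.20·59.1 = 66.800 + 11.820 = 78.6200.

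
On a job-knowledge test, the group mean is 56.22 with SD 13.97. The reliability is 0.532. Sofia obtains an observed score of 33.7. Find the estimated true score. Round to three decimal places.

44.239

Kelley's formula gives T̂ = 0.532·33.7 + 0.468·56.22 = 17.9284 + 26.31096 = 44.2394.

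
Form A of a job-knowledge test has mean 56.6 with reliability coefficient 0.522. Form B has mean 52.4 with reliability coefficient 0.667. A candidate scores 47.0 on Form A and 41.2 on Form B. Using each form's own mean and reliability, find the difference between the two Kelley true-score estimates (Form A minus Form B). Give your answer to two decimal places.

T̂_A = 0.522(47.0) + 0.478(56.6) = 51.5888
T̂_B = 0.667(41.2) + 0.333(52.4) = 44.9296
T̂_A − T̂_B = 6.6592

6.66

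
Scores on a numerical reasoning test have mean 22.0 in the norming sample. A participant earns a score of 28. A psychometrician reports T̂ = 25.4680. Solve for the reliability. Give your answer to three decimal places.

T̂ = ρX + (1 − ρ)μ  ⇒  T̂ − μ = ρ(X − μ)
ρ = (T̂ − μ)/(X − μ) = (25.4680 − 22.0) / (28 − 22.0) = 3.4680 / 6.0 = 0.57800

0.578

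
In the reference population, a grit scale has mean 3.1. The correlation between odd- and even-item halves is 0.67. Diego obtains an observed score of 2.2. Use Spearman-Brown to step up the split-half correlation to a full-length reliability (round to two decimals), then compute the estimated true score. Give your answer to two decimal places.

Spearman-Brown: ρ = 2r/(1 + r) = 2(0.67)/(1 + 0.67) = 1.340/1.67 = 0.8024 → 0.80
Kelley's formula gives T̂ = 0.80·2.2 + 0.20·3.1 = 1.760 + 0.620 = 2.380.

2.38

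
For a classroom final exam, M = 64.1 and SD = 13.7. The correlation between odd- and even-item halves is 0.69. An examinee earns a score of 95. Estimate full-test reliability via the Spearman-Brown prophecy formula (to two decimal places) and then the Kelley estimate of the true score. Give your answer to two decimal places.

Spearman-Brown: ρ = 2r/(1 + r) = 2(0.69)/(1 + 0.69) = 1.380/1.69 = 0.8166 → 0.82
T̂ = ρX + (1 − ρ)μ
  = 0.82 × 95 + 0.18 × 64.1
  = 77.90 + 11.538
  = 89.438
  ≈ 89.44

89.44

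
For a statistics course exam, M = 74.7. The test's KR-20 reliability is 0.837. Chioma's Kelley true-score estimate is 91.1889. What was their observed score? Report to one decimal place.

94.4

T̂ = ρX + (1 − ρ)μ  ⇒  X = (T̂ − (1 − ρ)μ) / ρ
X = (91.1889 − 0.163 × 74.7) / 0.837 = (91.1889 − 12.1761) / 0.837 = 79.0128 / 0.837 = 94.400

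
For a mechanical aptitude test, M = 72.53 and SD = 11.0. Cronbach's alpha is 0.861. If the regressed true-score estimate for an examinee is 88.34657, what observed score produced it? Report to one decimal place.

T̂ = ρX + (1 − ρ)μ  ⇒  X = (T̂ − (1 − ρ)μ) / ρ
X = (88.34657 − 0.139 × 72.53) / 0.861 = (88.34657 − 10.08167) / 0.861 = 78.26490 / 0.861 = 90.900

90.9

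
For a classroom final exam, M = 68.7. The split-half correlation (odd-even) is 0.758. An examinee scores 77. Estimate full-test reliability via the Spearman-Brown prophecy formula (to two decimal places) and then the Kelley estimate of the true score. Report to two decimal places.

75.84

Spearman-Brown: ρ = 2r/(1 + r) = 2(0.758)/(1 + 0.758) = 1.5160/1.758 = 0.8623 → 0.86
T̂ = ρX + (1 − ρ)μ
  = 0.86 × 77 + 0.14 × 68.7
  = 66.22 + 9.618
  = 75.838
  ≈ 75.84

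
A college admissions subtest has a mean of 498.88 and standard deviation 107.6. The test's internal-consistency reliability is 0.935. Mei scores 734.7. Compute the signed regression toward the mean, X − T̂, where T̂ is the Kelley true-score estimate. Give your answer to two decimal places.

15.33

T̂ = 0.935(734.7) + 0.065(498.88) = 686.9445 + 32.42720 = 719.3717 → 719.372
X − T̂ = 734.7 − 719.372 = 15.328 → 15.33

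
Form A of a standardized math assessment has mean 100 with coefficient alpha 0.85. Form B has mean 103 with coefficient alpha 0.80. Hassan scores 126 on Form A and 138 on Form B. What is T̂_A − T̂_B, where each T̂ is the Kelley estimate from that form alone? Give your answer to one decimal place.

T̂_A = 0.85(126) + 0.15(100) = 122.100
T̂_B = 0.80(138) + 0.20(103) = 131.000
T̂_A − T̂_B = -8.900

-8.9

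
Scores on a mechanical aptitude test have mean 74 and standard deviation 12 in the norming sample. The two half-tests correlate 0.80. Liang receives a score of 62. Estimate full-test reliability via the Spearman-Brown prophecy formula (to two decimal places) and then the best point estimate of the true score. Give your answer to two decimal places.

63.32

Spearman-Brown: ρ = 2r/(1 + r) = 2(0.80)/(1 + 0.80) = 1.600/1.80 = 0.8889 → 0.89
Kelley's formula gives T̂ = 0.89·62 + 0.11·74 = 55.18 + 8.14 = 63.320.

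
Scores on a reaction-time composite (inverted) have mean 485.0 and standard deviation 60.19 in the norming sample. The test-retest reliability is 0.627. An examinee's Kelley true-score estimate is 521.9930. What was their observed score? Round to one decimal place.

T̂ = ρX + (1 − ρ)μ  ⇒  X = (T̂ − (1 − ρ)μ) / ρ
X = (521.9930 − 0.373 × 485.0) / 0.627 = (521.9930 − 180.9050) / 0.627 = 341.0880 / 0.627 = 544.000

544.0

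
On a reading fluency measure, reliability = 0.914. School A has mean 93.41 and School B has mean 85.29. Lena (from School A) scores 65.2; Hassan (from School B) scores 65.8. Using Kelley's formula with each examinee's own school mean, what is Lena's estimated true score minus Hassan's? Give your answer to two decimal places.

0.15

T̂_Lena = 0.914(65.2) + 0.086(93.41) = 67.6261
T̂_Hassan = 0.914(65.8) + 0.086(85.29) = 67.4761
Difference = 67.6261 − 67.4761 = 0.1499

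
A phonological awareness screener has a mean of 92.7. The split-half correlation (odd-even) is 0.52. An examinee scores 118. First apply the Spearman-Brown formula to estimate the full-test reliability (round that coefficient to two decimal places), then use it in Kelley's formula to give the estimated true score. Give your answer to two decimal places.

Spearman-Brown: ρ = 2r/(1 + r) = 2(0.52)/(1 + 0.52) = 1.040/1.52 = 0.6842 → 0.68
Regress the observed score toward the mean by the unreliability: T̂ = 0.68·118 + 0.32·92.7 = 80.24 + 29.664 = 109.904.

109.90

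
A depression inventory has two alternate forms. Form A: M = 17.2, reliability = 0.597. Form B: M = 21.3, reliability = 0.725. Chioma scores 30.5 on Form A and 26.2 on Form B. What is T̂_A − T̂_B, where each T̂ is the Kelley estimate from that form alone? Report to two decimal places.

0.29

T̂_A = 0.597(30.5) + 0.403(17.2) = 25.1401
T̂_B = 0.725(26.2) + 0.275(21.3) = 24.8525
T̂_A − T̂_B = 0.2876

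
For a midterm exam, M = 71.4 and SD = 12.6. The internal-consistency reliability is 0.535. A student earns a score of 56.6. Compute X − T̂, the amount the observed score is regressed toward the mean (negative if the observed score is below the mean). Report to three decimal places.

Kelley's formula gives T̂ = 0.535·56.6 + 0.465·71.4 = 30.2810 + 33.2010 = 63.48200.
X − T̂ = 56.6 − 63.4820 = -6.8820 → -6.882

-6.882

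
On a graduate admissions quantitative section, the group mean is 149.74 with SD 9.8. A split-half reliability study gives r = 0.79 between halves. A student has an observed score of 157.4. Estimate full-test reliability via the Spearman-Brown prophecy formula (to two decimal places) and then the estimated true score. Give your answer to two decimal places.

156.48

Spearman-Brown: ρ = 2r/(1 + r) = 2(0.79)/(1 + 0.79) = 1.580/1.79 = 0.8827 → 0.88
T̂ = ρX + (1 − ρ)μ
  = 0.88 × 157.4 + 0.12 × 149.74
  = 138.512 + 17.9688
  = 156.481
  ≈ 156.48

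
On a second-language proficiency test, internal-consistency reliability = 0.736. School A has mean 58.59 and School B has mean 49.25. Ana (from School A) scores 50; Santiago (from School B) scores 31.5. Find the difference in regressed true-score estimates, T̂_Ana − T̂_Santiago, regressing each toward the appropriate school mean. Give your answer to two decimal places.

T̂_Ana = 0.736(50) + 0.264(58.59) = 52.2678
T̂_Santiago = 0.736(31.5) + 0.264(49.25) = 36.1860
Difference = 52.2678 − 36.1860 = 16.0818

16.08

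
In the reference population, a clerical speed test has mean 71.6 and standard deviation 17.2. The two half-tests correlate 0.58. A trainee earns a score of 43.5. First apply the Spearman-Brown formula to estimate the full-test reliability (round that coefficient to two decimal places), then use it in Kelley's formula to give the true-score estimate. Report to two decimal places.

51.09

Spearman-Brown: ρ = 2r/(1 + r) = 2(0.58)/(1 + 0.58) = 1.160/1.58 = 0.7342 → 0.73
T̂ = 0.73(43.5) + 0.27(71.6) = 31.755 + 19.332 = 51.087 → 51.09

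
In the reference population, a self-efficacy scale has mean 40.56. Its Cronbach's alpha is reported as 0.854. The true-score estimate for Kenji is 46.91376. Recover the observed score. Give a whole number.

T̂ = ρX + (1 − ρ)μ  ⇒  X = (T̂ − (1 − ρ)μ) / ρ
X = (46.91376 − 0.146 × 40.56) / 0.854 = (46.91376 − 5.92176) / 0.854 = 40.99200 / 0.854 = 48.00

48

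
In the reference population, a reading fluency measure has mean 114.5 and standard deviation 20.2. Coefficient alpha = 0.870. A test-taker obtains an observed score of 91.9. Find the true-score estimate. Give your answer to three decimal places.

94.838

T̂ = 0.870(91.9) + 0.130(114.5) = 79.9530 + 14.8850 = 94.8380 → 94.838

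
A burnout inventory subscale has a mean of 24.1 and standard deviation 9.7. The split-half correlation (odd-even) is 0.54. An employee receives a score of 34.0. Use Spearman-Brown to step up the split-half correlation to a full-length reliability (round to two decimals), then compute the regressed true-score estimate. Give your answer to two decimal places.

Spearman-Brown: ρ = 2r/(1 + r) = 2(0.54)/(1 + 0.54) = 1.080/1.54 = 0.7013 → 0.70
T̂ = ρX + (1 − ρ)μ
  = 0.70 × 34.0 + 0.30 × 24.1
  = 23.800 + 7.230
  = 31.030
  ≈ 31.03

31.03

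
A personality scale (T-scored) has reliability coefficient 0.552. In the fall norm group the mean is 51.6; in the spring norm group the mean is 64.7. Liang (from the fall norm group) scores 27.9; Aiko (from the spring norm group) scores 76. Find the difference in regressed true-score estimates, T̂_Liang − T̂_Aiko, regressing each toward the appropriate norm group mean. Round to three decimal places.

T̂_Liang = 0.552(27.9) + 0.448(51.6) = 38.51760
T̂_Aiko = 0.552(76) + 0.448(64.7) = 70.93760
Difference = 38.51760 − 70.93760 = -32.42000

-32.420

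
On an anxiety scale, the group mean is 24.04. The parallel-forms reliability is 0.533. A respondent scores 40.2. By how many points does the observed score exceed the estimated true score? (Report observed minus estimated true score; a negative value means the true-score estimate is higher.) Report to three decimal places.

T̂ = ρX + (1 − ρ)μ
  = 0.533 × 40.2 + 0.467 × 24.04
  = 21.4266 + 11.22668
  = 32.65328
  ≈ 32.6533
X − T̂ = 40.2 − 32.6533 = 7.5467 → 7.547

7.547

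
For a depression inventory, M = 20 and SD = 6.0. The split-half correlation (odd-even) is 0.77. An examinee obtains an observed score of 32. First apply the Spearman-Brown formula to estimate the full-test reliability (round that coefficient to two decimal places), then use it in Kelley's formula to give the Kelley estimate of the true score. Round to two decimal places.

30.44

Spearman-Brown: ρ = 2r/(1 + r) = 2(0.77)/(1 + 0.77) = 1.540/1.77 = 0.8701 → 0.87
T̂ = 0.87(32) + 0.13(20) = 27.84 + 2.60 = 30.440 → 30.44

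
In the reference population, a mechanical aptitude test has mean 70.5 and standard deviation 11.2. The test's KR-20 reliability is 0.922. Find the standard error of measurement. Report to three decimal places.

SEM = SD · √(1 − ρ) = 11.2 × √0.078 = 11.2 × 0.2793 = 3.1280

3.128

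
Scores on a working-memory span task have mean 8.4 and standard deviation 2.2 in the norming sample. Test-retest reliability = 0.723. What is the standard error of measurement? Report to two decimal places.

1.16

SEM = SD · √(1 − ρ) = 2.2 × √0.277 = 2.2 × 0.5263 = 1.158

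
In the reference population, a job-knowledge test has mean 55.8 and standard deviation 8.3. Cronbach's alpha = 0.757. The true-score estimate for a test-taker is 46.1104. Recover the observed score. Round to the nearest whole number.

T̂ = ρX + (1 − ρ)μ  ⇒  X = (T̂ − (1 − ρ)μ) / ρ
X = (46.1104 − 0.243 × 55.8) / 0.757 = (46.1104 − 13.5594) / 0.757 = 32.5510 / 0.757 = 43.00

43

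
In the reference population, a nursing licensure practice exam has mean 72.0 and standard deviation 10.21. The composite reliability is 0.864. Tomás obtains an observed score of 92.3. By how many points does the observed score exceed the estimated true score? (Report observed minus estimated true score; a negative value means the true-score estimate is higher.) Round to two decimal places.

2.76

T̂ = 0.864(92.3) + 0.136(72.0) = 79.7472 + 9.7920 = 89.5392 → 89.539
X − T̂ = 92.3 − 89.539 = 2.761 → 2.76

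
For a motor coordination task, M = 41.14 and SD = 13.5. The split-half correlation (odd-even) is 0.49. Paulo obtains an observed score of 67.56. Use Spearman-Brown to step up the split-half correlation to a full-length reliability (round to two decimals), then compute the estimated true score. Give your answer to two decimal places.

Spearman-Brown: ρ = 2r/(1 + r) = 2(0.49)/(1 + 0.49) = 0.980/1.49 = 0.6577 → 0.66
Regress the observed score toward the mean by the unreliability: T̂ = 0.66·67.56 + 0.34·41.14 = 44.5896 + 13.9876 = 58.577.

58.58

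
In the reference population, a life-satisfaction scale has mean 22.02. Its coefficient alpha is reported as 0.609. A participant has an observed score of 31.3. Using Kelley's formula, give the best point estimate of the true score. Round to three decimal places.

Kelley's formula gives T̂ = 0.609·31.3 + 0.391·22.02 = 19.0617 + 8.60982 = 27.6715.

27.672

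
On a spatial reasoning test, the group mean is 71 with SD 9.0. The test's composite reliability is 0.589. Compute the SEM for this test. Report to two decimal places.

SEM = SD · √(1 − ρ) = 9.0 × √0.411 = 9.0 × 0.6411 = 5.770

5.77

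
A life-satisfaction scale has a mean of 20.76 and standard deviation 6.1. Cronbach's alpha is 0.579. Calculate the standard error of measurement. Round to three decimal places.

SEM = SD · √(1 − ρ) = 6.1 × √0.421 = 6.1 × 0.6488 = 3.9580

3.958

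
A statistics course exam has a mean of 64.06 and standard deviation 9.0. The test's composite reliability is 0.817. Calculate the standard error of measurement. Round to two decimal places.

SEM = SD · √(1 − ρ) = 9.0 × √0.183 = 9.0 × 0.4278 = 3.850

3.85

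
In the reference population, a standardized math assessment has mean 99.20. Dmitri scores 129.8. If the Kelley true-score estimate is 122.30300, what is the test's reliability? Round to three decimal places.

T̂ = ρX + (1 − ρ)μ  ⇒  T̂ − μ = ρ(X − μ)
ρ = (T̂ − μ)/(X − μ) = (122.30300 − 99.20) / (129.8 − 99.20) = 23.10300 / 30.60 = 0.75500

0.755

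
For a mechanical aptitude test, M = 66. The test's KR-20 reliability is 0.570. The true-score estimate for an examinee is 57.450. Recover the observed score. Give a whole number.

T̂ = ρX + (1 − ρ)μ  ⇒  X = (T̂ − (1 − ρ)μ) / ρ
X = (57.450 − 0.430 × 66) / 0.570 = (57.450 − 28.380) / 0.570 = 29.070 / 0.570 = 51.00

51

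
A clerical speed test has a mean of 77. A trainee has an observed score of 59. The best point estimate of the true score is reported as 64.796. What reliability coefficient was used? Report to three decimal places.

0.678

T̂ = ρX + (1 − ρ)μ  ⇒  T̂ − μ = ρ(X − μ)
ρ = (T̂ − μ)/(X − μ) = (64.796 − 77) / (59 − 77) = -12.204 / -18.0 = 0.67800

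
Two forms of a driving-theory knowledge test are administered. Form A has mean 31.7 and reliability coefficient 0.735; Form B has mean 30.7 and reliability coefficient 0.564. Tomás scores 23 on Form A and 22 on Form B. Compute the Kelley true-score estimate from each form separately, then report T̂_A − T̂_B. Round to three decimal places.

-0.488

T̂_A = 0.735(23) + 0.265(31.7) = 25.30550
T̂_B = 0.564(22) + 0.436(30.7) = 25.79320
T̂_A − T̂_B = -0.48770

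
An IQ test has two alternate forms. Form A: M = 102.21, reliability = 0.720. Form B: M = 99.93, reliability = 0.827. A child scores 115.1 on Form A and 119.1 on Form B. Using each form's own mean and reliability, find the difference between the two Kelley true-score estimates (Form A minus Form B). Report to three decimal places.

-4.293

T̂_A = 0.720(115.1) + 0.280(102.21) = 111.49080
T̂_B = 0.827(119.1) + 0.173(99.93) = 115.78359
T̂_A − T̂_B = -4.29279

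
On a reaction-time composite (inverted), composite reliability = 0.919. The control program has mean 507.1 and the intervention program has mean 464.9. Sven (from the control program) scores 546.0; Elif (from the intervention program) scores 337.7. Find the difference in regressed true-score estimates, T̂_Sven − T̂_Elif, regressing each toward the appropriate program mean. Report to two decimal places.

194.85

T̂_Sven = 0.919(546.0) + 0.081(507.1) = 542.8491
T̂_Elif = 0.919(337.7) + 0.081(464.9) = 348.0032
Difference = 542.8491 − 348.0032 = 194.8459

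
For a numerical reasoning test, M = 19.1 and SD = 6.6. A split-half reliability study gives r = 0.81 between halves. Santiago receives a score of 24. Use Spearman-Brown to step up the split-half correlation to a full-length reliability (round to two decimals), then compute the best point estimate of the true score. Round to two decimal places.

23.51

Spearman-Brown: ρ = 2r/(1 + r) = 2(0.81)/(1 + 0.81) = 1.620/1.81 = 0.8950 → 0.90
Kelley's formula gives T̂ = 0.90·24 + 0.10·19.1 = 21.60 + 1.910 = 23.510.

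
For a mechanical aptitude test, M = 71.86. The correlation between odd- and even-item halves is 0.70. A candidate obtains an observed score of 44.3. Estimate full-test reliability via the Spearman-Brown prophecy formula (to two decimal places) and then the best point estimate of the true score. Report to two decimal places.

Spearman-Brown: ρ = 2r/(1 + r) = 2(0.70)/(1 + 0.70) = 1.400/1.70 = 0.8235 → 0.82
T̂ = 0.82(44.3) + 0.18(71.86) = 36.326 + 12.9348 = 49.261 → 49.26

49.26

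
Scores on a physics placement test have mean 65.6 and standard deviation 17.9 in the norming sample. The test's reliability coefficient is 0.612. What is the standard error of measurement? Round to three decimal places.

SEM = SD · √(1 − ρ) = 17.9 × √0.388 = 17.9 × 0.6229 = 11.1498

11.150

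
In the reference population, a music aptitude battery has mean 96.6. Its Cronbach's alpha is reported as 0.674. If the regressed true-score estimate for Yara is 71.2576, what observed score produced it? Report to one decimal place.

T̂ = ρX + (1 − ρ)μ  ⇒  X = (T̂ − (1 − ρ)μ) / ρ
X = (71.2576 − 0.326 × 96.6) / 0.674 = (71.2576 − 31.4916) / 0.674 = 39.7660 / 0.674 = 59.000

59.0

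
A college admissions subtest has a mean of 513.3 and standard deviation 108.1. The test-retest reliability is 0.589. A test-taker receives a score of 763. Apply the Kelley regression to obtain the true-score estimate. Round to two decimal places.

T̂ = ρX + (1 − ρ)μ
  = 0.589 × 763 + 0.411 × 513.3
  = 449.407 + 210.9663
  = 660.373
  ≈ 660.37

660.37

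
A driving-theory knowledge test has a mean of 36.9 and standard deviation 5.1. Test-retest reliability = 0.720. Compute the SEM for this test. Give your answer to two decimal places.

2.70

SEM = SD · √(1 − ρ) = 5.1 × √0.280 = 5.1 × 0.5292 = 2.699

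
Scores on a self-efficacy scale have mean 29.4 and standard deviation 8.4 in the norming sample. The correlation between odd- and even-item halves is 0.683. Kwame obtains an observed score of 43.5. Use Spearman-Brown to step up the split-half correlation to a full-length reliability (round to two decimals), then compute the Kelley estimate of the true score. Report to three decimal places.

Spearman-Brown: ρ = 2r/(1 + r) = 2(0.683)/(1 + 0.683) = 1.3660/1.683 = 0.8116 → 0.81
T̂ = 0.81(43.5) + 0.19(29.4) = 35.235 + 5.586 = 40.8210 → 40.821

40.821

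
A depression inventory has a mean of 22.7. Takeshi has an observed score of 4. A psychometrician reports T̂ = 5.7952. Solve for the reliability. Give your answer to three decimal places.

T̂ = ρX + (1 − ρ)μ  ⇒  T̂ − μ = ρ(X − μ)
ρ = (T̂ − μ)/(X − μ) = (5.7952 − 22.7) / (4 − 22.7) = -16.9048 / -18.7 = 0.90400

0.904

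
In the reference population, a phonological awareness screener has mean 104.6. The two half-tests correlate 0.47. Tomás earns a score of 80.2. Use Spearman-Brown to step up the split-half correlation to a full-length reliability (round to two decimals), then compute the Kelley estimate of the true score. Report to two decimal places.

Spearman-Brown: ρ = 2r/(1 + r) = 2(0.47)/(1 + 0.47) = 0.940/1.47 = 0.6395 → 0.64
T̂ = ρX + (1 − ρ)μ
  = 0.64 × 80.2 + 0.36 × 104.6
  = 51.328 + 37.656
  = 88.984
  ≈ 88.98

88.98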